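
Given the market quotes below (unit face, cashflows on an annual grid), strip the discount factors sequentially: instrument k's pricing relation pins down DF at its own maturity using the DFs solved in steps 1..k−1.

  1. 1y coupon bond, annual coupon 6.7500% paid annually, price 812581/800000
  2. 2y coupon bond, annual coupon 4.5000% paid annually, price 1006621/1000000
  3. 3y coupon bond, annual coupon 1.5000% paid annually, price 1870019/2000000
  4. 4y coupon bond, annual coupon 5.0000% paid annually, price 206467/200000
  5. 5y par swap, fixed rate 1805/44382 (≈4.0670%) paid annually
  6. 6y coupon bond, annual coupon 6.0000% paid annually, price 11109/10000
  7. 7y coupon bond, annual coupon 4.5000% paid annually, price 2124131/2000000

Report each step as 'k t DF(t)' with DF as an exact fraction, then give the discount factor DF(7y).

step 1 [1y] bond c/1=27/400: DF=(812581/800000 − 27/400·(0))/(1+27/400) = 1903/2000 ≈ 0.951500
step 2 [2y] bond c/1=9/200: DF=(1006621/1000000 − 9/200·(0.951500))/(1+9/200) = 9223/10000 ≈ 0.922300
step 3 [3y] bond c/1=3/200: DF=(1870019/2000000 − 3/200·(0.951500+0.922300))/(1+3/200) = 1787/2000 ≈ 0.893500
step 4 [4y] bond c/1=1/20: DF=(206467/200000 − 1/20·(0.951500+0.922300+0.893500))/(1+1/20) = 4257/5000 ≈ 0.851400
step 5 [5y] swap r/1=1805/44382: DF=(1 − 1805/44382·(0.951500+0.922300+0.893500+0.851400))/(1+1805/44382) = 1639/2000 ≈ 0.819500
step 6 [6y] bond c/1=3/50: DF=(11109/10000 − 3/50·(0.951500+0.922300+0.893500+0.851400+0.819500))/(1+3/50) = 498/625 ≈ 0.796800
step 7 [7y] bond c/1=9/200: DF=(2124131/2000000 − 9/200·(0.951500+0.922300+0.893500+0.851400+0.819500+0.796800))/(1+9/200) = 7909/10000 ≈ 0.790900

1 1 1903/2000
2 2 9223/10000
3 3 1787/2000
4 4 4257/5000
5 5 1639/2000
6 6 498/625
7 7 7909/10000
DF(7y) = 7909/10000 ≈ 0.790900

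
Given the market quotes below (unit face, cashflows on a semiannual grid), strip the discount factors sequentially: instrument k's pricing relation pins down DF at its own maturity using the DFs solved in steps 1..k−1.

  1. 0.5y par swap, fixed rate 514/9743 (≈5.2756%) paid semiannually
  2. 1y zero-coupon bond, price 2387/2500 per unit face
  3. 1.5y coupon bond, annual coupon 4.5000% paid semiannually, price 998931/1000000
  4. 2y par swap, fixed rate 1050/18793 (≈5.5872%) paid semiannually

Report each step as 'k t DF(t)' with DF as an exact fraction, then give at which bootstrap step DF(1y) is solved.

1 1/2 9743/10000
2 1 2387/2500
3 3/2 1869/2000
4 2 179/200
DF(1y) is solved at step 2

step 1 [0.5y] swap r/2=257/9743: DF=(1 − 257/9743·(0))/(1+257/9743) = 9743/10000 ≈ 0.974300
step 2 [1y] zero: DF = P = 2387/2500 ≈ 0.954800
step 3 [1.5y] bond c/2=9/400: DF=(998931/1000000 − 9/400·(0.974300+0.954800))/(1+9/400) = 1869/2000 ≈ 0.934500
step 4 [2y] swap r/2=525/18793: DF=(1 − 525/18793·(0.974300+0.954800+0.934500))/(1+525/18793) = 179/200 ≈ 0.895000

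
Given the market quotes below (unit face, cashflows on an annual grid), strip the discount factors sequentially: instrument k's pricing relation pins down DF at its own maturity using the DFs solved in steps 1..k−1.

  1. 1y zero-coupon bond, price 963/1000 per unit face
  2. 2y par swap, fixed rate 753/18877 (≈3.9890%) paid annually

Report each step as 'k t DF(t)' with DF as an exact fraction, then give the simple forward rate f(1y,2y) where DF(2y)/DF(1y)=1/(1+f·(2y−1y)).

step 1 [1y] zero: DF = P = 963/1000 ≈ 0.963000
step 2 [2y] swap r/1=753/18877: DF=(1 − 753/18877·(0.963000))/(1+753/18877) = 9247/10000 ≈ 0.924700

1 1 963/1000
2 2 9247/10000
f(1y,2y) = ((963/1000)/(9247/10000) − 1)/(1) = 383/9247 ≈ 4.1419%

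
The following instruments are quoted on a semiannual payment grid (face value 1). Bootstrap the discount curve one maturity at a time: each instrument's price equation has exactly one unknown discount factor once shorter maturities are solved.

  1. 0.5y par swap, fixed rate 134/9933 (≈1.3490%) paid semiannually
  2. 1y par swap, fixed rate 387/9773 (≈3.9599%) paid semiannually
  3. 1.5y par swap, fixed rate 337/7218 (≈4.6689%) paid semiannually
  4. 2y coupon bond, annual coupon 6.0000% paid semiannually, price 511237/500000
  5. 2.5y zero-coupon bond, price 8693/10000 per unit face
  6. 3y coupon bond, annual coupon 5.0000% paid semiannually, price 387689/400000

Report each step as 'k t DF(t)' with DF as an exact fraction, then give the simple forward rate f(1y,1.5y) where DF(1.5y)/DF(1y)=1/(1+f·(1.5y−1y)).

1 1/2 9933/10000
2 1 9613/10000
3 3/2 4663/5000
4 2 4543/5000
5 5/2 8693/10000
6 3 4159/5000
f(1y,1.5y) = ((9613/10000)/(4663/5000) − 1)/(1/2) = 287/4663 ≈ 6.1548%

step 1 [0.5y] swap r/2=67/9933: DF=(1 − 67/9933·(0))/(1+67/9933) = 9933/10000 ≈ 0.993300
step 2 [1y] swap r/2=387/19546: DF=(1 − 387/19546·(0.993300))/(1+387/19546) = 9613/10000 ≈ 0.961300
step 3 [1.5y] swap r/2=337/14436: DF=(1 − 337/14436·(0.993300+0.961300))/(1+337/14436) = 4663/5000 ≈ 0.932600
step 4 [2y] bond c/2=3/100: DF=(511237/500000 − 3/100·(0.993300+0.961300+0.932600))/(1+3/100) = 4543/5000 ≈ 0.908600
step 5 [2.5y] zero: DF = P = 8693/10000 ≈ 0.869300
step 6 [3y] bond c/2=1/40: DF=(387689/400000 − 1/40·(0.993300+0.961300+0.932600+0.908600+0.869300))/(1+1/40) = 4159/5000 ≈ 0.831800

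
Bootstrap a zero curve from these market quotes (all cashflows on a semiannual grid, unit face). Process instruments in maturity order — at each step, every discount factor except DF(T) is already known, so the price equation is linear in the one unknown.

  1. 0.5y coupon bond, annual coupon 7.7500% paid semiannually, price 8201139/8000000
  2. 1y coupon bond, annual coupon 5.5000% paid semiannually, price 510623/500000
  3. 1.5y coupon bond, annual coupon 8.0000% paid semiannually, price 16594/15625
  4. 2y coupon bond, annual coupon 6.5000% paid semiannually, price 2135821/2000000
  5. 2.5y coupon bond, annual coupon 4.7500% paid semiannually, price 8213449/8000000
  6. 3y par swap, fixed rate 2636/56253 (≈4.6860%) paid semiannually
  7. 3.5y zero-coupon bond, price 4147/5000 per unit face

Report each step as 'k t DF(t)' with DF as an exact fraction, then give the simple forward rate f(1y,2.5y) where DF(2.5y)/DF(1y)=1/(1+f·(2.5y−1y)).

step 1 [0.5y] bond c/2=31/800: DF=(8201139/8000000 − 31/800·(0))/(1+31/800) = 9869/10000 ≈ 0.986900
step 2 [1y] bond c/2=11/400: DF=(510623/500000 − 11/400·(0.986900))/(1+11/400) = 387/400 ≈ 0.967500
step 3 [1.5y] bond c/2=1/25: DF=(16594/15625 − 1/25·(0.986900+0.967500))/(1+1/25) = 473/500 ≈ 0.946000
step 4 [2y] bond c/2=13/400: DF=(2135821/2000000 − 13/400·(0.986900+0.967500+0.946000))/(1+13/400) = 943/1000 ≈ 0.943000
step 5 [2.5y] bond c/2=19/800: DF=(8213449/8000000 − 19/800·(0.986900+0.967500+0.946000+0.943000))/(1+19/800) = 9137/10000 ≈ 0.913700
step 6 [3y] swap r/2=1318/56253: DF=(1 − 1318/56253·(0.986900+0.967500+0.946000+0.943000+0.913700))/(1+1318/56253) = 4341/5000 ≈ 0.868200
step 7 [3.5y] zero: DF = P = 4147/5000 ≈ 0.829400

1 1/2 9869/10000
2 1 387/400
3 3/2 473/500
4 2 943/1000
5 5/2 9137/10000
6 3 4341/5000
7 7/2 4147/5000
f(1y,2.5y) = ((387/400)/(9137/10000) − 1)/(3/2) = 1076/27411 ≈ 3.9254%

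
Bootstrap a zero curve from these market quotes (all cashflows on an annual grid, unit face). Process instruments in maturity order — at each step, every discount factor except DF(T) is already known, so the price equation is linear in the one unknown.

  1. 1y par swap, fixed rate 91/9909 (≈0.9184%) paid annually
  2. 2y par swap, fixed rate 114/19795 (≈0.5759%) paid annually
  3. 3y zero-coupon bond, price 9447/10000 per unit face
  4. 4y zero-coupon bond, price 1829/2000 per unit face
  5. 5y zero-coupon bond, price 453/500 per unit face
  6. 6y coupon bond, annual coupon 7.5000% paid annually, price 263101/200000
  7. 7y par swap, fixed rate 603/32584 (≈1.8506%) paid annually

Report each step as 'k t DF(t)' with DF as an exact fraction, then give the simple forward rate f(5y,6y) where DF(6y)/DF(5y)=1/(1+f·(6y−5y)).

step 1 [1y] swap r/1=91/9909: DF=(1 − 91/9909·(0))/(1+91/9909) = 9909/10000 ≈ 0.990900
step 2 [2y] swap r/1=114/19795: DF=(1 − 114/19795·(0.990900))/(1+114/19795) = 4943/5000 ≈ 0.988600
step 3 [3y] zero: DF = P = 9447/10000 ≈ 0.944700
step 4 [4y] zero: DF = P = 1829/2000 ≈ 0.914500
step 5 [5y] zero: DF = P = 453/500 ≈ 0.906000
step 6 [6y] bond c/1=3/40: DF=(263101/200000 − 3/40·(0.990900+0.988600+0.944700+0.914500+0.906000))/(1+3/40) = 8927/10000 ≈ 0.892700
step 7 [7y] swap r/1=603/32584: DF=(1 − 603/32584·(0.990900+0.988600+0.944700+0.914500+0.906000+0.892700))/(1+603/32584) = 4397/5000 ≈ 0.879400

1 1 9909/10000
2 2 4943/5000
3 3 9447/10000
4 4 1829/2000
5 5 453/500
6 6 8927/10000
7 7 4397/5000
f(5y,6y) = ((453/500)/(8927/10000) − 1)/(1) = 133/8927 ≈ 1.4899%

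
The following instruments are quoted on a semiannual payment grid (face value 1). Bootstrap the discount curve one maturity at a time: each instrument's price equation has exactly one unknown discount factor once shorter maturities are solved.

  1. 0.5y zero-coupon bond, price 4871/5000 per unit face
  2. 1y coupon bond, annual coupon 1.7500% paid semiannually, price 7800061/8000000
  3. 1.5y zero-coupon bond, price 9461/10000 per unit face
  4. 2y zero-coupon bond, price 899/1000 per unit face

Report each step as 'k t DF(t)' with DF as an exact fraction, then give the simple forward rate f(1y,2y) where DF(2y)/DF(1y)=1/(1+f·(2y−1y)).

1 1/2 4871/5000
2 1 9581/10000
3 3/2 9461/10000
4 2 899/1000
f(1y,2y) = ((9581/10000)/(899/1000) − 1)/(1) = 591/8990 ≈ 6.5740%

step 1 [0.5y] zero: DF = P = 4871/5000 ≈ 0.974200
step 2 [1y] bond c/2=7/800: DF=(7800061/8000000 − 7/800·(0.974200))/(1+7/800) = 9581/10000 ≈ 0.958100
step 3 [1.5y] zero: DF = P = 9461/10000 ≈ 0.946100
step 4 [2y] zero: DF = P = 899/1000 ≈ 0.899000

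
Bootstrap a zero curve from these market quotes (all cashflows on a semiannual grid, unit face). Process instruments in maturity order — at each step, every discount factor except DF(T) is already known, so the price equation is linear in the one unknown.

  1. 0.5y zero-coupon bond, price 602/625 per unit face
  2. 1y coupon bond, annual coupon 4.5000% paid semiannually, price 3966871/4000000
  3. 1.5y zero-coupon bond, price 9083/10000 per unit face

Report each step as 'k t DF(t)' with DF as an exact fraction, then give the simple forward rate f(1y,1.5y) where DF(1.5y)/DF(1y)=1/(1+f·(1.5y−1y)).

1 1/2 602/625
2 1 9487/10000
3 3/2 9083/10000
f(1y,1.5y) = ((9487/10000)/(9083/10000) − 1)/(1/2) = 808/9083 ≈ 8.8957%

step 1 [0.5y] zero: DF = P = 602/625 ≈ 0.963200
step 2 [1y] bond c/2=9/400: DF=(3966871/4000000 − 9/400·(0.963200))/(1+9/400) = 9487/10000 ≈ 0.948700
step 3 [1.5y] zero: DF = P = 9083/10000 ≈ 0.908300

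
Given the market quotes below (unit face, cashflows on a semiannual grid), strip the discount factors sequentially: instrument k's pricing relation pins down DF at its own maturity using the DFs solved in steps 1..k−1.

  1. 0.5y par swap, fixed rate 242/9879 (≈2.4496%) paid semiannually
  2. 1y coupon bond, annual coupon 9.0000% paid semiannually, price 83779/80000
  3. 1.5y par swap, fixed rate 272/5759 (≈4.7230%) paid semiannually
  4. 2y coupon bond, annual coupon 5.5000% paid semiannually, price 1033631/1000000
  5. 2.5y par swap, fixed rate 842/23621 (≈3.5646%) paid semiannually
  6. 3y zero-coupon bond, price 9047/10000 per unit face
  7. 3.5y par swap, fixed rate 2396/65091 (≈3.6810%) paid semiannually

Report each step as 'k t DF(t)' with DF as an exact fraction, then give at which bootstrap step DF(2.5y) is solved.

step 1 [0.5y] swap r/2=121/9879: DF=(1 − 121/9879·(0))/(1+121/9879) = 9879/10000 ≈ 0.987900
step 2 [1y] bond c/2=9/200: DF=(83779/80000 − 9/200·(0.987900))/(1+9/200) = 2399/2500 ≈ 0.959600
step 3 [1.5y] swap r/2=136/5759: DF=(1 − 136/5759·(0.987900+0.959600))/(1+136/5759) = 233/250 ≈ 0.932000
step 4 [2y] bond c/2=11/400: DF=(1033631/1000000 − 11/400·(0.987900+0.959600+0.932000))/(1+11/400) = 9289/10000 ≈ 0.928900
step 5 [2.5y] swap r/2=421/23621: DF=(1 − 421/23621·(0.987900+0.959600+0.932000+0.928900))/(1+421/23621) = 4579/5000 ≈ 0.915800
step 6 [3y] zero: DF = P = 9047/10000 ≈ 0.904700
step 7 [3.5y] swap r/2=1198/65091: DF=(1 − 1198/65091·(0.987900+0.959600+0.932000+0.928900+0.915800+0.904700))/(1+1198/65091) = 4401/5000 ≈ 0.880200

1 1/2 9879/10000
2 1 2399/2500
3 3/2 233/250
4 2 9289/10000
5 5/2 4579/5000
6 3 9047/10000
7 7/2 4401/5000
DF(2.5y) is solved at step 5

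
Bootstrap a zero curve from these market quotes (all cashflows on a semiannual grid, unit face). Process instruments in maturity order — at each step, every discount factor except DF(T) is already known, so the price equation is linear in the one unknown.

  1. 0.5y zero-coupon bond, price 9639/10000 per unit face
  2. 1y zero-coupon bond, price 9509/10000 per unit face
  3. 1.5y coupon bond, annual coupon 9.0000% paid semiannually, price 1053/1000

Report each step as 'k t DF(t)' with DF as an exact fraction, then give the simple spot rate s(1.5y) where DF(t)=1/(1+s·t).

1 1/2 9639/10000
2 1 9509/10000
3 3/2 2313/2500
s(1.5y) = (1/(2313/2500) − 1)/(3/2) = 374/6939 ≈ 5.3898%

step 1 [0.5y] zero: DF = P = 9639/10000 ≈ 0.963900
step 2 [1y] zero: DF = P = 9509/10000 ≈ 0.950900
step 3 [1.5y] bond c/2=9/200: DF=(1053/1000 − 9/200·(0.963900+0.950900))/(1+9/200) = 2313/2500 ≈ 0.925200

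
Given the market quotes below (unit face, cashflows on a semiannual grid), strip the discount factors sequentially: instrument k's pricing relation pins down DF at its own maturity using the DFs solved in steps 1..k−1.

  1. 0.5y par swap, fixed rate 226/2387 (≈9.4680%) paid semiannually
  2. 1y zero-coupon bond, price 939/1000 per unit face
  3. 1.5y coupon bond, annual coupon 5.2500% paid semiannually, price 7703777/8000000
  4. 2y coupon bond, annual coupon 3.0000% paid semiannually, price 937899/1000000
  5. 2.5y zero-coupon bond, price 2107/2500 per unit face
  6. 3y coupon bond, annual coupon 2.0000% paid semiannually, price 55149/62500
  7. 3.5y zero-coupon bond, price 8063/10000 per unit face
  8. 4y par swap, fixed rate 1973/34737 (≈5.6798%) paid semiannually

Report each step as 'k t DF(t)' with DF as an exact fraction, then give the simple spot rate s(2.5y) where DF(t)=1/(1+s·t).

1 1/2 2387/2500
2 1 939/1000
3 3/2 8899/10000
4 2 8829/10000
5 5/2 2107/2500
6 3 829/1000
7 7/2 8063/10000
8 4 8027/10000
s(2.5y) = (1/(2107/2500) − 1)/(5/2) = 786/10535 ≈ 7.4608%

step 1 [0.5y] swap r/2=113/2387: DF=(1 − 113/2387·(0))/(1+113/2387) = 2387/2500 ≈ 0.954800
step 2 [1y] zero: DF = P = 939/1000 ≈ 0.939000
step 3 [1.5y] bond c/2=21/800: DF=(7703777/8000000 − 21/800·(0.954800+0.939000))/(1+21/800) = 8899/10000 ≈ 0.889900
step 4 [2y] bond c/2=3/200: DF=(937899/1000000 − 3/200·(0.954800+0.939000+0.889900))/(1+3/200) = 8829/10000 ≈ 0.882900
step 5 [2.5y] zero: DF = P = 2107/2500 ≈ 0.842800
step 6 [3y] bond c/2=1/100: DF=(55149/62500 − 1/100·(0.954800+0.939000+0.889900+0.882900+0.842800))/(1+1/100) = 829/1000 ≈ 0.829000
step 7 [3.5y] zero: DF = P = 8063/10000 ≈ 0.806300
step 8 [4y] swap r/2=1973/69474: DF=(1 − 1973/69474·(0.954800+0.939000+0.889900+0.882900+0.842800+0.829000+0.806300))/(1+1973/69474) = 8027/10000 ≈ 0.802700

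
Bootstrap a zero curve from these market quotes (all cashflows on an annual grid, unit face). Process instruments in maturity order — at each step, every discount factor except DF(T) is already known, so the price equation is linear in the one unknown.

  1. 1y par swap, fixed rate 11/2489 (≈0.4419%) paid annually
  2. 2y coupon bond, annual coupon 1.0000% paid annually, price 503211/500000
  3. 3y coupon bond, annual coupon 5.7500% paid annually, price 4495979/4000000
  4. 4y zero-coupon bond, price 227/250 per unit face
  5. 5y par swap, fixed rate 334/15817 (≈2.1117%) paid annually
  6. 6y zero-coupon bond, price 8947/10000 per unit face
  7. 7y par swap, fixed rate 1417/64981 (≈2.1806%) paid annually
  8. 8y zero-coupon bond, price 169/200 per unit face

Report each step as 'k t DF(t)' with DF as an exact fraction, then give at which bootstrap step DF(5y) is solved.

1 1 2489/2500
2 2 4933/5000
3 3 9551/10000
4 4 227/250
5 5 4499/5000
6 6 8947/10000
7 7 8583/10000
8 8 169/200
DF(5y) is solved at step 5

step 1 [1y] swap r/1=11/2489: DF=(1 − 11/2489·(0))/(1+11/2489) = 2489/2500 ≈ 0.995600
step 2 [2y] bond c/1=1/100: DF=(503211/500000 − 1/100·(0.995600))/(1+1/100) = 4933/5000 ≈ 0.986600
step 3 [3y] bond c/1=23/400: DF=(4495979/4000000 − 23/400·(0.995600+0.986600))/(1+23/400) = 9551/10000 ≈ 0.955100
step 4 [4y] zero: DF = P = 227/250 ≈ 0.908000
step 5 [5y] swap r/1=334/15817: DF=(1 − 334/15817·(0.995600+0.986600+0.955100+0.908000))/(1+334/15817) = 4499/5000 ≈ 0.899800
step 6 [6y] zero: DF = P = 8947/10000 ≈ 0.894700
step 7 [7y] swap r/1=1417/64981: DF=(1 − 1417/64981·(0.995600+0.986600+0.955100+0.908000+0.899800+0.894700))/(1+1417/64981) = 8583/10000 ≈ 0.858300
step 8 [8y] zero: DF = P = 169/200 ≈ 0.845000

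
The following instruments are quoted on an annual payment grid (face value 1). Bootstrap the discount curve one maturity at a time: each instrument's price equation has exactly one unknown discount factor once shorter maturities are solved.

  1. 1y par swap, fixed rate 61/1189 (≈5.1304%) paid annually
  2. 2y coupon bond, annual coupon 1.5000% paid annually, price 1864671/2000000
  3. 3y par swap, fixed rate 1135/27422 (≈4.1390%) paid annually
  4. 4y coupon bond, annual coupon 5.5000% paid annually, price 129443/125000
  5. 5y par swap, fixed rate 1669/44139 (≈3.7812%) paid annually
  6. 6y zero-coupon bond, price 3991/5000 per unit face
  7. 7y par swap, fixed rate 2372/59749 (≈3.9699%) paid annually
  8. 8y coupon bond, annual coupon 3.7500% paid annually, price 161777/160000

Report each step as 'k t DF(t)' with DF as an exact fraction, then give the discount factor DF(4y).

step 1 [1y] swap r/1=61/1189: DF=(1 − 61/1189·(0))/(1+61/1189) = 1189/1250 ≈ 0.951200
step 2 [2y] bond c/1=3/200: DF=(1864671/2000000 − 3/200·(0.951200))/(1+3/200) = 1809/2000 ≈ 0.904500
step 3 [3y] swap r/1=1135/27422: DF=(1 − 1135/27422·(0.951200+0.904500))/(1+1135/27422) = 1773/2000 ≈ 0.886500
step 4 [4y] bond c/1=11/200: DF=(129443/125000 − 11/200·(0.951200+0.904500+0.886500))/(1+11/200) = 4193/5000 ≈ 0.838600
step 5 [5y] swap r/1=1669/44139: DF=(1 − 1669/44139·(0.951200+0.904500+0.886500+0.838600))/(1+1669/44139) = 8331/10000 ≈ 0.833100
step 6 [6y] zero: DF = P = 3991/5000 ≈ 0.798200
step 7 [7y] swap r/1=2372/59749: DF=(1 − 2372/59749·(0.951200+0.904500+0.886500+0.838600+0.833100+0.798200))/(1+2372/59749) = 1907/2500 ≈ 0.762800
step 8 [8y] bond c/1=3/80: DF=(161777/160000 − 3/80·(0.951200+0.904500+0.886500+0.838600+0.833100+0.798200+0.762800))/(1+3/80) = 3793/5000 ≈ 0.758600

1 1 1189/1250
2 2 1809/2000
3 3 1773/2000
4 4 4193/5000
5 5 8331/10000
6 6 3991/5000
7 7 1907/2500
8 8 3793/5000
DF(4y) = 4193/5000 ≈ 0.838600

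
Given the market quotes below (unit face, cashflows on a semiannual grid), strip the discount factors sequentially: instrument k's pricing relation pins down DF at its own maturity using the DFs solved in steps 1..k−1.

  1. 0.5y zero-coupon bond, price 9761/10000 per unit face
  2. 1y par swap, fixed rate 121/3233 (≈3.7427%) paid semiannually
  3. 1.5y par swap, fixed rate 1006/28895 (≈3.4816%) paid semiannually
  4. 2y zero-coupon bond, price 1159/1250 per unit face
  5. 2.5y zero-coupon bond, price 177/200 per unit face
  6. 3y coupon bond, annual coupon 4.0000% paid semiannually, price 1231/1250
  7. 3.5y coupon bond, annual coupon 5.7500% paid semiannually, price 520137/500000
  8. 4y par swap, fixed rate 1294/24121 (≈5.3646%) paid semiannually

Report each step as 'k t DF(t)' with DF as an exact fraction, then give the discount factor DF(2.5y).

step 1 [0.5y] zero: DF = P = 9761/10000 ≈ 0.976100
step 2 [1y] swap r/2=121/6466: DF=(1 − 121/6466·(0.976100))/(1+121/6466) = 9637/10000 ≈ 0.963700
step 3 [1.5y] swap r/2=503/28895: DF=(1 − 503/28895·(0.976100+0.963700))/(1+503/28895) = 9497/10000 ≈ 0.949700
step 4 [2y] zero: DF = P = 1159/1250 ≈ 0.927200
step 5 [2.5y] zero: DF = P = 177/200 ≈ 0.885000
step 6 [3y] bond c/2=1/50: DF=(1231/1250 − 1/50·(0.976100+0.963700+0.949700+0.927200+0.885000))/(1+1/50) = 8733/10000 ≈ 0.873300
step 7 [3.5y] bond c/2=23/800: DF=(520137/500000 − 23/800·(0.976100+0.963700+0.949700+0.927200+0.885000+0.873300))/(1+23/800) = 4277/5000 ≈ 0.855400
step 8 [4y] swap r/2=647/24121: DF=(1 − 647/24121·(0.976100+0.963700+0.949700+0.927200+0.885000+0.873300+0.855400))/(1+647/24121) = 8059/10000 ≈ 0.805900

1 1/2 9761/10000
2 1 9637/10000
3 3/2 9497/10000
4 2 1159/1250
5 5/2 177/200
6 3 8733/10000
7 7/2 4277/5000
8 4 8059/10000
DF(2.5y) = 177/200 ≈ 0.885000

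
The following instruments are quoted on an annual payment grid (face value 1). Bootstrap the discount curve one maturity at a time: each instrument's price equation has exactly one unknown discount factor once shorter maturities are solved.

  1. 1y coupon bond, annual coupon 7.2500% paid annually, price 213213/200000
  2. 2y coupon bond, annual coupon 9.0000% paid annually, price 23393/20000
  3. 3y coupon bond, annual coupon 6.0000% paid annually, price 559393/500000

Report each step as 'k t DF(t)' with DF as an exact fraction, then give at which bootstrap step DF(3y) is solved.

1 1 497/500
2 2 991/1000
3 3 9431/10000
DF(3y) is solved at step 3

step 1 [1y] bond c/1=29/400: DF=(213213/200000 − 29/400·(0))/(1+29/400) = 497/500 ≈ 0.994000
step 2 [2y] bond c/1=9/100: DF=(23393/20000 − 9/100·(0.994000))/(1+9/100) = 991/1000 ≈ 0.991000
step 3 [3y] bond c/1=3/50: DF=(559393/500000 − 3/50·(0.994000+0.991000))/(1+3/50) = 9431/10000 ≈ 0.943100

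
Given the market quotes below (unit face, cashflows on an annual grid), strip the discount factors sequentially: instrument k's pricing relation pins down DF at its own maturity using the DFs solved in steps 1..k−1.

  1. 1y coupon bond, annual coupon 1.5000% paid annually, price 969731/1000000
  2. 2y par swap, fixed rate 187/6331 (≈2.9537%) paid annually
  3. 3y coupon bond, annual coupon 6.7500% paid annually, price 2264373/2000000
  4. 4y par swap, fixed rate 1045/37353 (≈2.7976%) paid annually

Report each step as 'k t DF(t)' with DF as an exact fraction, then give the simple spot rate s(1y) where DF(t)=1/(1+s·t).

1 1 4777/5000
2 2 9439/10000
3 3 1881/2000
4 4 1791/2000
s(1y) = (1/(4777/5000) − 1)/(1) = 223/4777 ≈ 4.6682%

step 1 [1y] bond c/1=3/200: DF=(969731/1000000 − 3/200·(0))/(1+3/200) = 4777/5000 ≈ 0.955400
step 2 [2y] swap r/1=187/6331: DF=(1 − 187/6331·(0.955400))/(1+187/6331) = 9439/10000 ≈ 0.943900
step 3 [3y] bond c/1=27/400: DF=(2264373/2000000 − 27/400·(0.955400+0.943900))/(1+27/400) = 1881/2000 ≈ 0.940500
step 4 [4y] swap r/1=1045/37353: DF=(1 − 1045/37353·(0.955400+0.943900+0.940500))/(1+1045/37353) = 1791/2000 ≈ 0.895500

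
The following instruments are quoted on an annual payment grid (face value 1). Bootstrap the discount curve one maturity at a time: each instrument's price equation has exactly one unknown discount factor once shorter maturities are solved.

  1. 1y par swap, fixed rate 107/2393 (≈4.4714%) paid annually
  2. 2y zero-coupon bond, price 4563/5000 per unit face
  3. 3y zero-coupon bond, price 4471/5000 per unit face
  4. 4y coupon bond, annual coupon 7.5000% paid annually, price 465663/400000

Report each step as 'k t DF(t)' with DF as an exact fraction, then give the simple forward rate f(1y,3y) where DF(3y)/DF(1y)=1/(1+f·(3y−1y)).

step 1 [1y] swap r/1=107/2393: DF=(1 − 107/2393·(0))/(1+107/2393) = 2393/2500 ≈ 0.957200
step 2 [2y] zero: DF = P = 4563/5000 ≈ 0.912600
step 3 [3y] zero: DF = P = 4471/5000 ≈ 0.894200
step 4 [4y] bond c/1=3/40: DF=(465663/400000 − 3/40·(0.957200+0.912600+0.894200))/(1+3/40) = 8901/10000 ≈ 0.890100

1 1 2393/2500
2 2 4563/5000
3 3 4471/5000
4 4 8901/10000
f(1y,3y) = ((2393/2500)/(4471/5000) − 1)/(2) = 315/8942 ≈ 3.5227%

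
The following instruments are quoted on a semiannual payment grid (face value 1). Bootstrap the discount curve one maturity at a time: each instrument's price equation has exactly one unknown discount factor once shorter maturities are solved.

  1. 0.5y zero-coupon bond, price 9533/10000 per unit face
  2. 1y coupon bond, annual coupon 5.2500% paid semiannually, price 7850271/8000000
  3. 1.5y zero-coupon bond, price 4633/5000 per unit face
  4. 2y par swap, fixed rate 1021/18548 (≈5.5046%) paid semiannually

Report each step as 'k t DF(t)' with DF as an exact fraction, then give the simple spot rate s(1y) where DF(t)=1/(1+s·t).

1 1/2 9533/10000
2 1 4659/5000
3 3/2 4633/5000
4 2 8979/10000
s(1y) = (1/(4659/5000) − 1)/(1) = 341/4659 ≈ 7.3192%

step 1 [0.5y] zero: DF = P = 9533/10000 ≈ 0.953300
step 2 [1y] bond c/2=21/800: DF=(7850271/8000000 − 21/800·(0.953300))/(1+21/800) = 4659/5000 ≈ 0.931800
step 3 [1.5y] zero: DF = P = 4633/5000 ≈ 0.926600
step 4 [2y] swap r/2=1021/37096: DF=(1 − 1021/37096·(0.953300+0.931800+0.926600))/(1+1021/37096) = 8979/10000 ≈ 0.897900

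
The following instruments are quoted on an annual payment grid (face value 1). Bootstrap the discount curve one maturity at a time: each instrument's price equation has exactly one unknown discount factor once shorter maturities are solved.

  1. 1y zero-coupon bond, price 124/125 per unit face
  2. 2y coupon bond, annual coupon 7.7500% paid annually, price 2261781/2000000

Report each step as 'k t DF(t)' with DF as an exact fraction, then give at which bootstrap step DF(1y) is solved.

1 1 124/125
2 2 4891/5000
DF(1y) is solved at step 1

step 1 [1y] zero: DF = P = 124/125 ≈ 0.992000
step 2 [2y] bond c/1=31/400: DF=(2261781/2000000 − 31/400·(0.992000))/(1+31/400) = 4891/5000 ≈ 0.978200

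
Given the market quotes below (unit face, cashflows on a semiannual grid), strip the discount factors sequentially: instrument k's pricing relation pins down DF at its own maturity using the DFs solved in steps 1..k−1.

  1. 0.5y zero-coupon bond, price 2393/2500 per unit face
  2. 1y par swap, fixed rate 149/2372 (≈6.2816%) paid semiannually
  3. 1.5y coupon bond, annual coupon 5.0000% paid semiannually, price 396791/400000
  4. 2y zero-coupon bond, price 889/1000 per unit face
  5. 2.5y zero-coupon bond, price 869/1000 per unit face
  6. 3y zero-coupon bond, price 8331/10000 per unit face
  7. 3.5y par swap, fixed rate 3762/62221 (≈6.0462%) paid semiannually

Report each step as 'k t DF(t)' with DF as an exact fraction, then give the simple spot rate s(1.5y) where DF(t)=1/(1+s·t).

1 1/2 2393/2500
2 1 2351/2500
3 3/2 1843/2000
4 2 889/1000
5 5/2 869/1000
6 3 8331/10000
7 7/2 8119/10000
s(1.5y) = (1/(1843/2000) − 1)/(3/2) = 314/5529 ≈ 5.6791%

step 1 [0.5y] zero: DF = P = 2393/2500 ≈ 0.957200
step 2 [1y] swap r/2=149/4744: DF=(1 − 149/4744·(0.957200))/(1+149/4744) = 2351/2500 ≈ 0.940400
step 3 [1.5y] bond c/2=1/40: DF=(396791/400000 − 1/40·(0.957200+0.940400))/(1+1/40) = 1843/2000 ≈ 0.921500
step 4 [2y] zero: DF = P = 889/1000 ≈ 0.889000
step 5 [2.5y] zero: DF = P = 869/1000 ≈ 0.869000
step 6 [3y] zero: DF = P = 8331/10000 ≈ 0.833100
step 7 [3.5y] swap r/2=1881/62221: DF=(1 − 1881/62221·(0.957200+0.940400+0.921500+0.889000+0.869000+0.833100))/(1+1881/62221) = 8119/10000 ≈ 0.811900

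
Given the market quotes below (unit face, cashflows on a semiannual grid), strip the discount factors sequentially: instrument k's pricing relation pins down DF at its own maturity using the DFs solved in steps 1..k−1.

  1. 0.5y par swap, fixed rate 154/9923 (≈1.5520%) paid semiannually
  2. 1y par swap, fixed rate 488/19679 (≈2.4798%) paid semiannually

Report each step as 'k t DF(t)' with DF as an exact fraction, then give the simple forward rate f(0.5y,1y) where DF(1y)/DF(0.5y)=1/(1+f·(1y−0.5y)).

step 1 [0.5y] swap r/2=77/9923: DF=(1 − 77/9923·(0))/(1+77/9923) = 9923/10000 ≈ 0.992300
step 2 [1y] swap r/2=244/19679: DF=(1 − 244/19679·(0.992300))/(1+244/19679) = 2439/2500 ≈ 0.975600

1 1/2 9923/10000
2 1 2439/2500
f(0.5y,1y) = ((9923/10000)/(2439/2500) − 1)/(1/2) = 167/4878 ≈ 3.4235%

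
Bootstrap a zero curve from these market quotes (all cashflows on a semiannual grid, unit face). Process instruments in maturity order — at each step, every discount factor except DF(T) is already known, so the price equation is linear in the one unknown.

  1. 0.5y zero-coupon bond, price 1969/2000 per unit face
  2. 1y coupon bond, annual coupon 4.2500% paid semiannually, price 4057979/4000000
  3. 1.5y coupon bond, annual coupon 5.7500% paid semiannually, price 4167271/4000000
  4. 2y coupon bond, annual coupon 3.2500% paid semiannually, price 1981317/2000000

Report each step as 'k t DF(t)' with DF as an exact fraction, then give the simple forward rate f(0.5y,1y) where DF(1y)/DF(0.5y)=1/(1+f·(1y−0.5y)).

step 1 [0.5y] zero: DF = P = 1969/2000 ≈ 0.984500
step 2 [1y] bond c/2=17/800: DF=(4057979/4000000 − 17/800·(0.984500))/(1+17/800) = 9729/10000 ≈ 0.972900
step 3 [1.5y] bond c/2=23/800: DF=(4167271/4000000 − 23/800·(0.984500+0.972900))/(1+23/800) = 479/500 ≈ 0.958000
step 4 [2y] bond c/2=13/800: DF=(1981317/2000000 − 13/800·(0.984500+0.972900+0.958000))/(1+13/800) = 4641/5000 ≈ 0.928200

1 1/2 1969/2000
2 1 9729/10000
3 3/2 479/500
4 2 4641/5000
f(0.5y,1y) = ((1969/2000)/(9729/10000) − 1)/(1/2) = 232/9729 ≈ 2.3846%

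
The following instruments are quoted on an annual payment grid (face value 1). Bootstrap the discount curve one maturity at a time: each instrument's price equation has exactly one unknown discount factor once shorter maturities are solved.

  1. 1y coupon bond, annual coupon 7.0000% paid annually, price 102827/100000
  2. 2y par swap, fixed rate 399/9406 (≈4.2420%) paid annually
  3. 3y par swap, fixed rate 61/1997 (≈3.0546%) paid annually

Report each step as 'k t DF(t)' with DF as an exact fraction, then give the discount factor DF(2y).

1 1 961/1000
2 2 4601/5000
3 3 4573/5000
DF(2y) = 4601/5000 ≈ 0.920200

step 1 [1y] bond c/1=7/100: DF=(102827/100000 − 7/100·(0))/(1+7/100) = 961/1000 ≈ 0.961000
step 2 [2y] swap r/1=399/9406: DF=(1 − 399/9406·(0.961000))/(1+399/9406) = 4601/5000 ≈ 0.920200
step 3 [3y] swap r/1=61/1997: DF=(1 − 61/1997·(0.961000+0.920200))/(1+61/1997) = 4573/5000 ≈ 0.914600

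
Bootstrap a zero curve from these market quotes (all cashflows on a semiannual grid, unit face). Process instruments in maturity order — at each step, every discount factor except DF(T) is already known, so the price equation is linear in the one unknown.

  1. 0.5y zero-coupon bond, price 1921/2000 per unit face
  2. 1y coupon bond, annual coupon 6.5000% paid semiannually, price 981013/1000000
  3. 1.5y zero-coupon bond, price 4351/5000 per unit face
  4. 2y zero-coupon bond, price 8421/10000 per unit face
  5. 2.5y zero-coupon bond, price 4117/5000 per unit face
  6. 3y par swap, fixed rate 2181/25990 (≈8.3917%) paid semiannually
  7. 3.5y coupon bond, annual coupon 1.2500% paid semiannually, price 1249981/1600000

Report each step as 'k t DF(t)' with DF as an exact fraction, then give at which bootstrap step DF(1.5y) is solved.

step 1 [0.5y] zero: DF = P = 1921/2000 ≈ 0.960500
step 2 [1y] bond c/2=13/400: DF=(981013/1000000 − 13/400·(0.960500))/(1+13/400) = 9199/10000 ≈ 0.919900
step 3 [1.5y] zero: DF = P = 4351/5000 ≈ 0.870200
step 4 [2y] zero: DF = P = 8421/10000 ≈ 0.842100
step 5 [2.5y] zero: DF = P = 4117/5000 ≈ 0.823400
step 6 [3y] swap r/2=2181/51980: DF=(1 − 2181/51980·(0.960500+0.919900+0.870200+0.842100+0.823400))/(1+2181/51980) = 7819/10000 ≈ 0.781900
step 7 [3.5y] bond c/2=1/160: DF=(1249981/1600000 − 1/160·(0.960500+0.919900+0.870200+0.842100+0.823400+0.781900))/(1+1/160) = 7441/10000 ≈ 0.744100

1 1/2 1921/2000
2 1 9199/10000
3 3/2 4351/5000
4 2 8421/10000
5 5/2 4117/5000
6 3 7819/10000
7 7/2 7441/10000
DF(1.5y) is solved at step 3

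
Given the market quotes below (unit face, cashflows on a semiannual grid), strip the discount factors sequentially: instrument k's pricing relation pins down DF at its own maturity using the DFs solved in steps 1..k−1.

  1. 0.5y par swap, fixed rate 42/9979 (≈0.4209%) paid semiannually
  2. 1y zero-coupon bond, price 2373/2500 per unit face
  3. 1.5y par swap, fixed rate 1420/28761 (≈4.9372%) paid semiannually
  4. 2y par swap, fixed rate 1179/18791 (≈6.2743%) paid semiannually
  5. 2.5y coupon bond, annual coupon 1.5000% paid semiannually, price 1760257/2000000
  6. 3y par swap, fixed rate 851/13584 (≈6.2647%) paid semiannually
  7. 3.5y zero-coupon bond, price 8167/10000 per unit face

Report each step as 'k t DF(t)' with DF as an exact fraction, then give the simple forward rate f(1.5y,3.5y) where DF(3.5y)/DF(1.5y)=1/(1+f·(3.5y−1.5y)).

step 1 [0.5y] swap r/2=21/9979: DF=(1 − 21/9979·(0))/(1+21/9979) = 9979/10000 ≈ 0.997900
step 2 [1y] zero: DF = P = 2373/2500 ≈ 0.949200
step 3 [1.5y] swap r/2=710/28761: DF=(1 − 710/28761·(0.997900+0.949200))/(1+710/28761) = 929/1000 ≈ 0.929000
step 4 [2y] swap r/2=1179/37582: DF=(1 − 1179/37582·(0.997900+0.949200+0.929000))/(1+1179/37582) = 8821/10000 ≈ 0.882100
step 5 [2.5y] bond c/2=3/400: DF=(1760257/2000000 − 3/400·(0.997900+0.949200+0.929000+0.882100))/(1+3/400) = 1057/1250 ≈ 0.845600
step 6 [3y] swap r/2=851/27168: DF=(1 − 851/27168·(0.997900+0.949200+0.929000+0.882100+0.845600))/(1+851/27168) = 4149/5000 ≈ 0.829800
step 7 [3.5y] zero: DF = P = 8167/10000 ≈ 0.816700

1 1/2 9979/10000
2 1 2373/2500
3 3/2 929/1000
4 2 8821/10000
5 5/2 1057/1250
6 3 4149/5000
7 7/2 8167/10000
f(1.5y,3.5y) = ((929/1000)/(8167/10000) − 1)/(2) = 1123/16334 ≈ 6.8752%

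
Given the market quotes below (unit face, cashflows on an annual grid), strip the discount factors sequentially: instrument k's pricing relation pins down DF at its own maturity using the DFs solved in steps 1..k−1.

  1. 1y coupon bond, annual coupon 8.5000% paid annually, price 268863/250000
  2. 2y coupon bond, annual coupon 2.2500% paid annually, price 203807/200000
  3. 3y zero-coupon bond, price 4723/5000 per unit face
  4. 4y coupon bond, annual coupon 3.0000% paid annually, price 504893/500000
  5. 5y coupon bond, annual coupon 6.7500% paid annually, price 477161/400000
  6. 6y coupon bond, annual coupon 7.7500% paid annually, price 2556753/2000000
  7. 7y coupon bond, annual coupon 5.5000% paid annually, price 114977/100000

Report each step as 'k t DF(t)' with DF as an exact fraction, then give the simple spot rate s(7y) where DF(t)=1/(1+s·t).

1 1 1239/1250
2 2 2437/2500
3 3 4723/5000
4 4 2239/2500
5 5 548/625
6 6 531/625
7 7 4007/5000
s(7y) = (1/(4007/5000) − 1)/(7) = 993/28049 ≈ 3.5402%

step 1 [1y] bond c/1=17/200: DF=(268863/250000 − 17/200·(0))/(1+17/200) = 1239/1250 ≈ 0.991200
step 2 [2y] bond c/1=9/400: DF=(203807/200000 − 9/400·(0.991200))/(1+9/400) = 2437/2500 ≈ 0.974800
step 3 [3y] zero: DF = P = 4723/5000 ≈ 0.944600
step 4 [4y] bond c/1=3/100: DF=(504893/500000 − 3/100·(0.991200+0.974800+0.944600))/(1+3/100) = 2239/2500 ≈ 0.895600
step 5 [5y] bond c/1=27/400: DF=(477161/400000 − 27/400·(0.991200+0.974800+0.944600+0.895600))/(1+27/400) = 548/625 ≈ 0.876800
step 6 [6y] bond c/1=31/400: DF=(2556753/2000000 − 31/400·(0.991200+0.974800+0.944600+0.895600+0.876800))/(1+31/400) = 531/625 ≈ 0.849600
step 7 [7y] bond c/1=11/200: DF=(114977/100000 − 11/200·(0.991200+0.974800+0.944600+0.895600+0.876800+0.849600))/(1+11/200) = 4007/5000 ≈ 0.801400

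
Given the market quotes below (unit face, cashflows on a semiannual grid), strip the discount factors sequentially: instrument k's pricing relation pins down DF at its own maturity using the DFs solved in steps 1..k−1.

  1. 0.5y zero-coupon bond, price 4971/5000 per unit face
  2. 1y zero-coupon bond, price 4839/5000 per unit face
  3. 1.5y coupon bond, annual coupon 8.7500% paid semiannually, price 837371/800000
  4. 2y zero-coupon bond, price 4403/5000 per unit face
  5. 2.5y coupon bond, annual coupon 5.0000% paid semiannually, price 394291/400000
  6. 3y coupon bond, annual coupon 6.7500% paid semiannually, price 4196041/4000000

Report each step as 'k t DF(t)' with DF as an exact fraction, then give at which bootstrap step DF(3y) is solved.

1 1/2 4971/5000
2 1 4839/5000
3 3/2 4603/5000
4 2 4403/5000
5 5/2 8699/10000
6 3 1727/2000
DF(3y) is solved at step 6

step 1 [0.5y] zero: DF = P = 4971/5000 ≈ 0.994200
step 2 [1y] zero: DF = P = 4839/5000 ≈ 0.967800
step 3 [1.5y] bond c/2=7/160: DF=(837371/800000 − 7/160·(0.994200+0.967800))/(1+7/160) = 4603/5000 ≈ 0.920600
step 4 [2y] zero: DF = P = 4403/5000 ≈ 0.880600
step 5 [2.5y] bond c/2=1/40: DF=(394291/400000 − 1/40·(0.994200+0.967800+0.920600+0.880600))/(1+1/40) = 8699/10000 ≈ 0.869900
step 6 [3y] bond c/2=27/800: DF=(4196041/4000000 − 27/800·(0.994200+0.967800+0.920600+0.880600+0.869900))/(1+27/800) = 1727/2000 ≈ 0.863500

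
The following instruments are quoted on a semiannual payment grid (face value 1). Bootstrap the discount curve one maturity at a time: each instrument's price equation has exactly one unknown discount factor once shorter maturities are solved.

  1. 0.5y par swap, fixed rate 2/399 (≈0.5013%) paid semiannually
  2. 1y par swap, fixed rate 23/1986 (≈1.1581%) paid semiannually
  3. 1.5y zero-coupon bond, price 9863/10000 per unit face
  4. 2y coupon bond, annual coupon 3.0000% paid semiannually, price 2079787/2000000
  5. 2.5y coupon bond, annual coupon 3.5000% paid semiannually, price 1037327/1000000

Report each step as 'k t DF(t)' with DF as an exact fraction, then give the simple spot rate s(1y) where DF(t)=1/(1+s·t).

1 1/2 399/400
2 1 1977/2000
3 3/2 9863/10000
4 2 4903/5000
5 5/2 1903/2000
s(1y) = (1/(1977/2000) − 1)/(1) = 23/1977 ≈ 1.1634%

step 1 [0.5y] swap r/2=1/399: DF=(1 − 1/399·(0))/(1+1/399) = 399/400 ≈ 0.997500
step 2 [1y] swap r/2=23/3972: DF=(1 − 23/3972·(0.997500))/(1+23/3972) = 1977/2000 ≈ 0.988500
step 3 [1.5y] zero: DF = P = 9863/10000 ≈ 0.986300
step 4 [2y] bond c/2=3/200: DF=(2079787/2000000 − 3/200·(0.997500+0.988500+0.986300))/(1+3/200) = 4903/5000 ≈ 0.980600
step 5 [2.5y] bond c/2=7/400: DF=(1037327/1000000 − 7/400·(0.997500+0.988500+0.986300+0.980600))/(1+7/400) = 1903/2000 ≈ 0.951500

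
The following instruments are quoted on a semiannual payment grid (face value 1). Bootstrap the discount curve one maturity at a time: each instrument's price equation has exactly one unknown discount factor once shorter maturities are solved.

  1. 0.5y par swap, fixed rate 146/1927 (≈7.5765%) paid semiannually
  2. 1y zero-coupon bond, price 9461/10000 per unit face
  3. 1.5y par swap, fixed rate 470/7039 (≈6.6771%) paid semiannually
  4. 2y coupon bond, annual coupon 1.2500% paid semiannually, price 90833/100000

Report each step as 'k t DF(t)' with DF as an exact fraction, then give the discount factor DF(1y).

1 1/2 1927/2000
2 1 9461/10000
3 3/2 453/500
4 2 2213/2500
DF(1y) = 9461/10000 ≈ 0.946100

step 1 [0.5y] swap r/2=73/1927: DF=(1 − 73/1927·(0))/(1+73/1927) = 1927/2000 ≈ 0.963500
step 2 [1y] zero: DF = P = 9461/10000 ≈ 0.946100
step 3 [1.5y] swap r/2=235/7039: DF=(1 − 235/7039·(0.963500+0.946100))/(1+235/7039) = 453/500 ≈ 0.906000
step 4 [2y] bond c/2=1/160: DF=(90833/100000 − 1/160·(0.963500+0.946100+0.906000))/(1+1/160) = 2213/2500 ≈ 0.885200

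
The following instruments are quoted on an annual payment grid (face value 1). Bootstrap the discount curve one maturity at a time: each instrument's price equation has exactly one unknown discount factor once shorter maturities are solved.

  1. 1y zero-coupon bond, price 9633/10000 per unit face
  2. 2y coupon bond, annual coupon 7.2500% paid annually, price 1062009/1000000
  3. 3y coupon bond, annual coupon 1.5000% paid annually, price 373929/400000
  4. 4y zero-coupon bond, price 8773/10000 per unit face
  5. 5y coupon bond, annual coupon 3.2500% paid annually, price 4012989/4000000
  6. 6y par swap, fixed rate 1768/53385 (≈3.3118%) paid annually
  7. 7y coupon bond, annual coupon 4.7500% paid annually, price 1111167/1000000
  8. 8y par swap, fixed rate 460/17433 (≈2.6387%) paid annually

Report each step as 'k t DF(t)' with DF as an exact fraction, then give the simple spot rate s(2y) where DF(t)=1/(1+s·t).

step 1 [1y] zero: DF = P = 9633/10000 ≈ 0.963300
step 2 [2y] bond c/1=29/400: DF=(1062009/1000000 − 29/400·(0.963300))/(1+29/400) = 9251/10000 ≈ 0.925100
step 3 [3y] bond c/1=3/200: DF=(373929/400000 − 3/200·(0.963300+0.925100))/(1+3/200) = 8931/10000 ≈ 0.893100
step 4 [4y] zero: DF = P = 8773/10000 ≈ 0.877300
step 5 [5y] bond c/1=13/400: DF=(4012989/4000000 − 13/400·(0.963300+0.925100+0.893100+0.877300))/(1+13/400) = 1713/2000 ≈ 0.856500
step 6 [6y] swap r/1=1768/53385: DF=(1 − 1768/53385·(0.963300+0.925100+0.893100+0.877300+0.856500))/(1+1768/53385) = 1029/1250 ≈ 0.823200
step 7 [7y] bond c/1=19/400: DF=(1111167/1000000 − 19/400·(0.963300+0.925100+0.893100+0.877300+0.856500+0.823200))/(1+19/400) = 8187/10000 ≈ 0.818700
step 8 [8y] swap r/1=460/17433: DF=(1 − 460/17433·(0.963300+0.925100+0.893100+0.877300+0.856500+0.823200+0.818700))/(1+460/17433) = 102/125 ≈ 0.816000

1 1 9633/10000
2 2 9251/10000
3 3 8931/10000
4 4 8773/10000
5 5 1713/2000
6 6 1029/1250
7 7 8187/10000
8 8 102/125
s(2y) = (1/(9251/10000) − 1)/(2) = 749/18502 ≈ 4.0482%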